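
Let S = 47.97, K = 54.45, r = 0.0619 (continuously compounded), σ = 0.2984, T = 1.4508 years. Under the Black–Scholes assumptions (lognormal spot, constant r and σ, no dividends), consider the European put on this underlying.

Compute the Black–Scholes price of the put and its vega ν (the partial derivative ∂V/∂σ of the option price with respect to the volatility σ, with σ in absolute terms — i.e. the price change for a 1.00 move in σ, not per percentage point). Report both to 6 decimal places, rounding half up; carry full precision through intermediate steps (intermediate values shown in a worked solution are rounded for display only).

σ√T = 0.2984·√1.4508 = 0.359420
d₁ = (ln(S/K) + (r+σ²/2)T) / (σ√T) = (ln(47.97/54.45) + (0.0619+0.2984²/2)·1.4508) / 0.359420 = (-0.126707 + 0.154396) / 0.359420 = 0.077038
d₂ = d₁ − σ√T = 0.077038 − 0.359420 = -0.282382
e^{−rT} = e^{−0.0619·1.4508} = 0.914110
N(−d₁) = 0.469297,  N(−d₂) = 0.611175
Put price V = K·e^{−rT}·N(−d₂) − S·N(−d₁) = 30.420179 − 22.512164 = 7.908015
φ(d₁) = (1/√(2π))·e^{−d₁²/2} = 0.397760
ν = S·φ(d₁)·√T = 22.982371

price = 7.908015
ν = 22.982371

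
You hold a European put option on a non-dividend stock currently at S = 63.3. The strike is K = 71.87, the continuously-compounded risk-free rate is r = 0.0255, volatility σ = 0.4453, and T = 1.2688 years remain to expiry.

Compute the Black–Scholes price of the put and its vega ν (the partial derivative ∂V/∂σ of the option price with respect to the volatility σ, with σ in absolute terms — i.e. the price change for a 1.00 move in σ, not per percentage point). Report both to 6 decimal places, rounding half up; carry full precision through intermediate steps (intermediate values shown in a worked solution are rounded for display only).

σ√T = 0.4453·√1.2688 = 0.501590
d₁ = (ln(S/K) + (r+σ²/2)T) / (σ√T) = (ln(63.3/71.87) + (0.0255+0.4453²/2)·1.2688) / 0.501590 = (-0.126974 + 0.158151) / 0.501590 = 0.062157
d₂ = d₁ − σ√T = 0.062157 − 0.501590 = -0.439434
e^{−rT} = e^{−0.0255·1.2688} = 0.968163
N(−d₁) = 0.475219,  N(−d₂) = 0.669826
Put price V = K·e^{−rT}·N(−d₂) − S·N(−d₁) = 46.607790 − 30.081360 = 16.526430
φ(d₁) = (1/√(2π))·e^{−d₁²/2} = 0.398172
ν = S·φ(d₁)·√T = 28.390394

price = 16.526430
ν = 28.390394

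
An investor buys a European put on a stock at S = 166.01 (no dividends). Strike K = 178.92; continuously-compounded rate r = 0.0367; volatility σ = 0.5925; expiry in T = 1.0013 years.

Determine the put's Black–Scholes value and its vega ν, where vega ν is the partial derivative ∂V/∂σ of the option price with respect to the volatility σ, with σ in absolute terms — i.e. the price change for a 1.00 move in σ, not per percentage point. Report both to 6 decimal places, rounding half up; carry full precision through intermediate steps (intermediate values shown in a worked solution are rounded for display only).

σ√T = 0.5925·√1.0013 = 0.592885
d₁ = (ln(S/K) + (r+σ²/2)T) / (σ√T) = (ln(166.01/178.92) + (0.0367+0.5925²/2)·1.0013) / 0.592885 = (-0.074891 + 0.212504) / 0.592885 = 0.232108
d₂ = d₁ − σ√T = 0.232108 − 0.592885 = -0.360777
e^{−rT} = e^{−0.0367·1.0013} = 0.963919
N(−d₁) = 0.408227,  N(−d₂) = 0.640867
Put price V = K·e^{−rT}·N(−d₂) − S·N(−d₁) = 110.526763 − 67.769784 = 42.756979
φ(d₁) = (1/√(2π))·e^{−d₁²/2} = 0.388339
ν = S·φ(d₁)·√T = 64.510116

price = 42.756979
ν = 64.510116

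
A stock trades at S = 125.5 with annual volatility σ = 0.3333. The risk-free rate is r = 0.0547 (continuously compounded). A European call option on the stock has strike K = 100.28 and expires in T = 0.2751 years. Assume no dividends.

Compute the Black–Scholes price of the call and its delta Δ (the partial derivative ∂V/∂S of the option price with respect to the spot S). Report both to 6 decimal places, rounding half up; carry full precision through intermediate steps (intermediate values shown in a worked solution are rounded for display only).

price = 27.478926
Δ = 0.927411

σ√T = 0.3333·√0.2751 = 0.174816
d₁ = (ln(S/K) + (r+σ²/2)T) / (σ√T) = (ln(125.5/100.28) + (0.0547+0.3333²/2)·0.2751) / 0.174816 = (0.224339 + 0.030328) / 0.174816 = 1.456778
d₂ = d₁ − σ√T = 1.456778 − 0.174816 = 1.281962
e^{−rT} = e^{−0.0547·0.2751} = 0.985065
N(d₁) = 0.927411,  N(d₂) = 0.900072
Call price V = S·N(d₁) − K·e^{−rT}·N(d₂) = 116.390098 − 88.911172 = 27.478926
Δ = N(d₁) = 0.927411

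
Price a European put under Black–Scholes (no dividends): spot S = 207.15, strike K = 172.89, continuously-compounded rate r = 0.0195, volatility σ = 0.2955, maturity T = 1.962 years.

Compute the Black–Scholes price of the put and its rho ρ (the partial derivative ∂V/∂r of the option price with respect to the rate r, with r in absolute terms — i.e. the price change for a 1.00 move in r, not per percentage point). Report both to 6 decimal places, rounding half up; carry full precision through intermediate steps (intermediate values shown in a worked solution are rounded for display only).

price = 14.358825
ρ = -121.981530

σ√T = 0.2955·√1.962 = 0.413911
d₁ = (ln(S/K) + (r+σ²/2)T) / (σ√T) = (ln(207.15/172.89) + (0.0195+0.2955²/2)·1.962) / 0.413911 = (0.180788 + 0.123920) / 0.413911 = 0.736167
d₂ = d₁ − σ√T = 0.736167 − 0.413911 = 0.322256
e^{−rT} = e^{−0.0195·1.962} = 0.962464
N(−d₁) = 0.230814,  N(−d₂) = 0.373629
Put price V = K·e^{−rT}·N(−d₂) − S·N(−d₁) = 62.172034 − 47.813209 = 14.358825
ρ = −K·T·e^{−rT}·N(−d₂) = -121.981530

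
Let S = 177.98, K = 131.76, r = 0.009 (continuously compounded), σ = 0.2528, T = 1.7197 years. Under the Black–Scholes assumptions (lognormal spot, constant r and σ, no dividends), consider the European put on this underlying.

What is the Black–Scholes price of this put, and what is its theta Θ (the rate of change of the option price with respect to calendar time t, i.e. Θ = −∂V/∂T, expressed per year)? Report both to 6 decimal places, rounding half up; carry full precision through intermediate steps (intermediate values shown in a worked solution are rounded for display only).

σ√T = 0.2528·√1.7197 = 0.331515
d₁ = (ln(S/K) + (r+σ²/2)T) / (σ√T) = (ln(177.98/131.76) + (0.009+0.2528²/2)·1.7197) / 0.331515 = (0.300689 + 0.070428) / 0.331515 = 1.119459
d₂ = d₁ − σ√T = 1.119459 − 0.331515 = 0.787944
e^{−rT} = e^{−0.009·1.7197} = 0.984642
N(−d₁) = 0.131472,  N(−d₂) = 0.215365
Put price V = K·e^{−rT}·N(−d₂) − S·N(−d₁) = 27.940665 − 23.399430 = 4.541234
φ(d₁) = (1/√(2π))·e^{−d₁²/2} = 0.213198
Θ = −S·φ(d₁)·σ/(2√T) + r·K·e^{−rT}·N(−d₂) = −3.657427 + 0.251466 = -3.405961

price = 4.541234
Θ = -3.405961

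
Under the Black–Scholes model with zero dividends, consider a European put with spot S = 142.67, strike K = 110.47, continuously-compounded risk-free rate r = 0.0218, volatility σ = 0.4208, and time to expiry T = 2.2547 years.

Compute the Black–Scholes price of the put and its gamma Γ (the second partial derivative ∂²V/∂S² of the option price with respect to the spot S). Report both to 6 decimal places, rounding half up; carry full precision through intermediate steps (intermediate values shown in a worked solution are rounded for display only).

price = 15.338676
Γ = 0.003217

σ√T = 0.4208·√2.2547 = 0.631859
d₁ = (ln(S/K) + (r+σ²/2)T) / (σ√T) = (ln(142.67/110.47) + (0.0218+0.4208²/2)·2.2547) / 0.631859 = (0.255790 + 0.248775) / 0.631859 = 0.798542
d₂ = d₁ − σ√T = 0.798542 − 0.631859 = 0.166683
e^{−rT} = e^{−0.0218·2.2547} = 0.952036
N(−d₁) = 0.212278,  N(−d₂) = 0.433810
Put price V = K·e^{−rT}·N(−d₂) − S·N(−d₁) = 45.624399 − 30.285724 = 15.338676
φ(d₁) = (1/√(2π))·e^{−d₁²/2} = 0.290029
Γ = φ(d₁) / (S·σ·√T) = 0.003217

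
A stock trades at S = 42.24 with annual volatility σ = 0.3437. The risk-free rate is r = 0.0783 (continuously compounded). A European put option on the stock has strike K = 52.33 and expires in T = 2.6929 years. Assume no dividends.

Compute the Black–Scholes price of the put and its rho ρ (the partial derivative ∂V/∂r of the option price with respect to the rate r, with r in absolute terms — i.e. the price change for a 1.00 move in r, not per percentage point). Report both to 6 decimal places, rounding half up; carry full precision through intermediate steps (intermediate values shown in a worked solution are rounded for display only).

σ√T = 0.3437·√2.6929 = 0.564014
d₁ = (ln(S/K) + (r+σ²/2)T) / (σ√T) = (ln(42.24/52.33) + (0.0783+0.3437²/2)·2.6929) / 0.564014 = (-0.214202 + 0.369910) / 0.564014 = 0.276071
d₂ = d₁ − σ√T = 0.276071 − 0.564014 = -0.287943
e^{−rT} = e^{−0.0783·2.6929} = 0.809892
N(−d₁) = 0.391247,  N(−d₂) = 0.613305
Put price V = K·e^{−rT}·N(−d₂) − S·N(−d₁) = 25.992878 − 16.526270 = 9.466608
ρ = −K·T·e^{−rT}·N(−d₂) = -69.996221

price = 9.466608
ρ = -69.996221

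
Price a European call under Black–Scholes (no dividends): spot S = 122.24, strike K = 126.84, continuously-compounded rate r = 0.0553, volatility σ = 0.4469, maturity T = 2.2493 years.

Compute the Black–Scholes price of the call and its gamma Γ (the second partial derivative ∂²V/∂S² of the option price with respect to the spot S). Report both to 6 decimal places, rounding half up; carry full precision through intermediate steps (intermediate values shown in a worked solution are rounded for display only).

price = 36.109930
Γ = 0.004369

σ√T = 0.4469·√2.2493 = 0.670246
d₁ = (ln(S/K) + (r+σ²/2)T) / (σ√T) = (ln(122.24/126.84) + (0.0553+0.4469²/2)·2.2493) / 0.670246 = (-0.036940 + 0.349001) / 0.670246 = 0.465592
d₂ = d₁ − σ√T = 0.465592 − 0.670246 = -0.204654
e^{−rT} = e^{−0.0553·2.2493} = 0.883039
N(d₁) = 0.679246,  N(d₂) = 0.418921
Call price V = S·N(d₁) − K·e^{−rT}·N(d₂) = 83.031043 − 46.921113 = 36.109930
φ(d₁) = (1/√(2π))·e^{−d₁²/2} = 0.357963
Γ = φ(d₁) / (S·σ·√T) = 0.004369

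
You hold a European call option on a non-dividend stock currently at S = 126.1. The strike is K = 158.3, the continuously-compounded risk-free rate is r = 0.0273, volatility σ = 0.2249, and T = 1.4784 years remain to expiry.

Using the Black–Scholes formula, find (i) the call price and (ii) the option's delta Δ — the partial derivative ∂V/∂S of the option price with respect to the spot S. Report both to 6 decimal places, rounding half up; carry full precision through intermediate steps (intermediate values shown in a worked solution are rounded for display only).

price = 5.528490
Δ = 0.292079

σ√T = 0.2249·√1.4784 = 0.273455
d₁ = (ln(S/K) + (r+σ²/2)T) / (σ√T) = (ln(126.1/158.3) + (0.0273+0.2249²/2)·1.4784) / 0.273455 = (-0.227417 + 0.077749) / 0.273455 = -0.547322
d₂ = d₁ − σ√T = -0.547322 − 0.273455 = -0.820776
e^{−rT} = e^{−0.0273·1.4784} = 0.960443
N(d₁) = 0.292079,  N(d₂) = 0.205887
Call price V = S·N(d₁) − K·e^{−rT}·N(d₂) = 36.831152 − 31.302663 = 5.528490
Δ = N(d₁) = 0.292079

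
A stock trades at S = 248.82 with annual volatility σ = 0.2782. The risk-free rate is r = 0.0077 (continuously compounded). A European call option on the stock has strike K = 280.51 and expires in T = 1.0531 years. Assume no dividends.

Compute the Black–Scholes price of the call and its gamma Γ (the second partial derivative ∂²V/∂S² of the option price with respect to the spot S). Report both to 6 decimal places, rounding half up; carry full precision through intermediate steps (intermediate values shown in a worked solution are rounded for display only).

price = 17.446306
Γ = 0.005445

σ√T = 0.2782·√1.0531 = 0.285491
d₁ = (ln(S/K) + (r+σ²/2)T) / (σ√T) = (ln(248.82/280.51) + (0.0077+0.2782²/2)·1.0531) / 0.285491 = (-0.119880 + 0.048861) / 0.285491 = -0.248759
d₂ = d₁ − σ√T = -0.248759 − 0.285491 = -0.534249
e^{−rT} = e^{−0.0077·1.0531} = 0.991924
N(d₁) = 0.401774,  N(d₂) = 0.296584
Call price V = S·N(d₁) − K·e^{−rT}·N(d₂) = 99.969334 − 82.523028 = 17.446306
φ(d₁) = (1/√(2π))·e^{−d₁²/2} = 0.386788
Γ = φ(d₁) / (S·σ·√T) = 0.005445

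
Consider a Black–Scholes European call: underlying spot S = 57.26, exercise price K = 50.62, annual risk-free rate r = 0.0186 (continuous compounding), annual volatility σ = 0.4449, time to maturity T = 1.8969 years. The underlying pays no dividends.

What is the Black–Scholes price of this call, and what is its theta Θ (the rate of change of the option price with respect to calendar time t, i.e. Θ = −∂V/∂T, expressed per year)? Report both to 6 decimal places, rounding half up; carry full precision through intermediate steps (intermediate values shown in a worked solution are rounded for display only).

σ√T = 0.4449·√1.8969 = 0.612752
d₁ = (ln(S/K) + (r+σ²/2)T) / (σ√T) = (ln(57.26/50.62) + (0.0186+0.4449²/2)·1.8969) / 0.612752 = (0.123256 + 0.223015) / 0.612752 = 0.565107
d₂ = d₁ − σ√T = 0.565107 − 0.612752 = -0.047645
e^{−rT} = e^{−0.0186·1.8969} = 0.965333
N(d₁) = 0.713999,  N(d₂) = 0.481000
Call price V = S·N(d₁) − K·e^{−rT}·N(d₂) = 40.883610 − 23.504117 = 17.379493
φ(d₁) = (1/√(2π))·e^{−d₁²/2} = 0.340067
Θ = −S·φ(d₁)·σ/(2√T) − r·K·e^{−rT}·N(d₂) = −3.145043 − 0.437177 = -3.582219

price = 17.379493
Θ = -3.582219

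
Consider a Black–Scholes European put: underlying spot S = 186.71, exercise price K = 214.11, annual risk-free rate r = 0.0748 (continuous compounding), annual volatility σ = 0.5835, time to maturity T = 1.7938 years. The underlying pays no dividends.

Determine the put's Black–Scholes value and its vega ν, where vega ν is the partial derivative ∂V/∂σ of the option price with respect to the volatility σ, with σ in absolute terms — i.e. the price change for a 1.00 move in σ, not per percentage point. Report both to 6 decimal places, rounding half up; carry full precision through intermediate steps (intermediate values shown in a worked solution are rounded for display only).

σ√T = 0.5835·√1.7938 = 0.781498
d₁ = (ln(S/K) + (r+σ²/2)T) / (σ√T) = (ln(186.71/214.11) + (0.0748+0.5835²/2)·1.7938) / 0.781498 = (-0.136933 + 0.439546) / 0.781498 = 0.387221
d₂ = d₁ − σ√T = 0.387221 − 0.781498 = -0.394277
e^{−rT} = e^{−0.0748·1.7938} = 0.874436
N(−d₁) = 0.349296,  N(−d₂) = 0.653312
Put price V = K·e^{−rT}·N(−d₂) − S·N(−d₁) = 122.316595 − 65.217106 = 57.099489
φ(d₁) = (1/√(2π))·e^{−d₁²/2} = 0.370127
ν = S·φ(d₁)·√T = 92.556209

price = 57.099489
ν = 92.556209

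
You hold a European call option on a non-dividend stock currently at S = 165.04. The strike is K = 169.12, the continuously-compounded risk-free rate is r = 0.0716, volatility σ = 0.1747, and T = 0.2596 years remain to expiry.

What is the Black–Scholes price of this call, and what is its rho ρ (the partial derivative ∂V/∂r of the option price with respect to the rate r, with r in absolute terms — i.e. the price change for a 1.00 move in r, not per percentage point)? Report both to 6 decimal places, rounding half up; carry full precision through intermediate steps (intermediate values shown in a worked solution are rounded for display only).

σ√T = 0.1747·√0.2596 = 0.089011
d₁ = (ln(S/K) + (r+σ²/2)T) / (σ√T) = (ln(165.04/169.12) + (0.0716+0.1747²/2)·0.2596) / 0.089011 = (-0.024421 + 0.022549) / 0.089011 = -0.021029
d₂ = d₁ − σ√T = -0.021029 − 0.089011 = -0.110040
e^{−rT} = e^{−0.0716·0.2596} = 0.981584
N(d₁) = 0.491611,  N(d₂) = 0.456189
Call price V = S·N(d₁) − K·e^{−rT}·N(d₂) = 81.135547 − 75.729876 = 5.405671
ρ = K·T·e^{−rT}·N(d₂) = 19.659476

price = 5.405671
ρ = 19.659476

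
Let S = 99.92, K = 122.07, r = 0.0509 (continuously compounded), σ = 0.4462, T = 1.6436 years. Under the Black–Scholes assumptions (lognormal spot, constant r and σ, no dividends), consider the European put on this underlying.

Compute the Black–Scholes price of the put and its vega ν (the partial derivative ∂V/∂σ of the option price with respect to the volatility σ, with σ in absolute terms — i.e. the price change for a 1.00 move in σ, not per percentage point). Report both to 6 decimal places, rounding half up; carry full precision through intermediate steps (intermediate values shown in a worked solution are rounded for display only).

price = 30.543167
ν = 50.932096

σ√T = 0.4462·√1.6436 = 0.572042
d₁ = (ln(S/K) + (r+σ²/2)T) / (σ√T) = (ln(99.92/122.07) + (0.0509+0.4462²/2)·1.6436) / 0.572042 = (-0.200225 + 0.247275) / 0.572042 = 0.082250
d₂ = d₁ − σ√T = 0.082250 − 0.572042 = -0.489792
e^{−rT} = e^{−0.0509·1.6436} = 0.919745
N(−d₁) = 0.467224,  N(−d₂) = 0.687859
Put price V = K·e^{−rT}·N(−d₂) − S·N(−d₁) = 77.228195 − 46.685029 = 30.543167
φ(d₁) = (1/√(2π))·e^{−d₁²/2} = 0.397595
ν = S·φ(d₁)·√T = 50.932096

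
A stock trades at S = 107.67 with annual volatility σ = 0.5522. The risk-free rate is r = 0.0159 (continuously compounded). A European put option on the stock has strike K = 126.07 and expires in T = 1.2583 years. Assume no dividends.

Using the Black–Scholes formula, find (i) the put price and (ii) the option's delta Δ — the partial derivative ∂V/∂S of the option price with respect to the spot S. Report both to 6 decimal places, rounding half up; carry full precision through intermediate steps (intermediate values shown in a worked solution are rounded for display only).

price = 36.742283
Δ = -0.465211

σ√T = 0.5522·√1.2583 = 0.619425
d₁ = (ln(S/K) + (r+σ²/2)T) / (σ√T) = (ln(107.67/126.07) + (0.0159+0.5522²/2)·1.2583) / 0.619425 = (-0.157766 + 0.211850) / 0.619425 = 0.087313
d₂ = d₁ − σ√T = 0.087313 − 0.619425 = -0.532111
e^{−rT} = e^{−0.0159·1.2583} = 0.980192
N(−d₁) = 0.465211,  N(−d₂) = 0.702676
Put price V = K·e^{−rT}·N(−d₂) − S·N(−d₁) = 86.831570 − 50.089287 = 36.742283
Δ = −N(−d₁) = -0.465211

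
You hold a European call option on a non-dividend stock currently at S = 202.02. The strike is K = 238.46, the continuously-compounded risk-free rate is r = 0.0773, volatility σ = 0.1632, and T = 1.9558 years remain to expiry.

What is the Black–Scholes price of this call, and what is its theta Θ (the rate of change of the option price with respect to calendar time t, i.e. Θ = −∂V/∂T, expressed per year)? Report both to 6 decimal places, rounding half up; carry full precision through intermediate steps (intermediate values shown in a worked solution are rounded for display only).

price = 17.037128
Θ = -11.498671

σ√T = 0.1632·√1.9558 = 0.228235
d₁ = (ln(S/K) + (r+σ²/2)T) / (σ√T) = (ln(202.02/238.46) + (0.0773+0.1632²/2)·1.9558) / 0.228235 = (-0.165835 + 0.177229) / 0.228235 = 0.049923
d₂ = d₁ − σ√T = 0.049923 − 0.228235 = -0.178312
e^{−rT} = e^{−0.0773·1.9558} = 0.859690
N(d₁) = 0.519908,  N(d₂) = 0.429239
Call price V = S·N(d₁) − K·e^{−rT}·N(d₂) = 105.031806 − 87.994678 = 17.037128
φ(d₁) = (1/√(2π))·e^{−d₁²/2} = 0.398445
Θ = −S·φ(d₁)·σ/(2√T) − r·K·e^{−rT}·N(d₂) = −4.696682 − 6.801989 = -11.498671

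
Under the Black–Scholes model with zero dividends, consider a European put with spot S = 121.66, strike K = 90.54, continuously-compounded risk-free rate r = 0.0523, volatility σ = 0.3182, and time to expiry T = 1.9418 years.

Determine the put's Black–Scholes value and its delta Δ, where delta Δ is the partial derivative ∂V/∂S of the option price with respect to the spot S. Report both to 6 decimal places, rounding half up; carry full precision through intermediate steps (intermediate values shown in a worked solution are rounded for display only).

σ√T = 0.3182·√1.9418 = 0.443407
d₁ = (ln(S/K) + (r+σ²/2)T) / (σ√T) = (ln(121.66/90.54) + (0.0523+0.3182²/2)·1.9418) / 0.443407 = (0.295439 + 0.199861) / 0.443407 = 1.117032
d₂ = d₁ − σ√T = 1.117032 − 0.443407 = 0.673625
e^{−rT} = e^{−0.0523·1.9418} = 0.903430
N(−d₁) = 0.131990,  N(−d₂) = 0.250275
Put price V = K·e^{−rT}·N(−d₂) − S·N(−d₁) = 20.471639 − 16.057953 = 4.413687
Δ = −N(−d₁) = -0.131990

price = 4.413687
Δ = -0.131990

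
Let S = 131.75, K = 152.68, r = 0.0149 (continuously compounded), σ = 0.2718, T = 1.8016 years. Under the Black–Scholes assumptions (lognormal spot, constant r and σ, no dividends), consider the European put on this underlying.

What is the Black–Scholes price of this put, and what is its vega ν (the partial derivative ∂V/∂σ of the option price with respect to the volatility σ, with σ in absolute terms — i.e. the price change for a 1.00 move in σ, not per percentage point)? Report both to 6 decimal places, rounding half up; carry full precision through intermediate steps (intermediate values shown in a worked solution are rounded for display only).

price = 29.819248
ν = 69.778874

σ√T = 0.2718·√1.8016 = 0.364820
d₁ = (ln(S/K) + (r+σ²/2)T) / (σ√T) = (ln(131.75/152.68) + (0.0149+0.2718²/2)·1.8016) / 0.364820 = (-0.147438 + 0.093391) / 0.364820 = -0.148148
d₂ = d₁ − σ√T = -0.148148 − 0.364820 = -0.512968
e^{−rT} = e^{−0.0149·1.8016} = 0.973513
N(−d₁) = 0.558887,  N(−d₂) = 0.696013
Put price V = K·e^{−rT}·N(−d₂) − S·N(−d₁) = 103.452617 − 73.633369 = 29.819248
φ(d₁) = (1/√(2π))·e^{−d₁²/2} = 0.394588
ν = S·φ(d₁)·√T = 69.778874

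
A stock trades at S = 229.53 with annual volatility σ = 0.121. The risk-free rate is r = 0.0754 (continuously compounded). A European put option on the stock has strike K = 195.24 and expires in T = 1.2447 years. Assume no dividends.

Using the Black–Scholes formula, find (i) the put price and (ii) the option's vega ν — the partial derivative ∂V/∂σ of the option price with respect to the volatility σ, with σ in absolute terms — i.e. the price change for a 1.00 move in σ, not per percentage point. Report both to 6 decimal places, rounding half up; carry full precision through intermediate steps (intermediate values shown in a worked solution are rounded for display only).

σ√T = 0.121·√1.2447 = 0.134995
d₁ = (ln(S/K) + (r+σ²/2)T) / (σ√T) = (ln(229.53/195.24) + (0.0754+0.121²/2)·1.2447) / 0.134995 = (0.161804 + 0.102962) / 0.134995 = 1.961305
d₂ = d₁ − σ√T = 1.961305 − 0.134995 = 1.826310
e^{−rT} = e^{−0.0754·1.2447} = 0.910419
N(−d₁) = 0.024922,  N(−d₂) = 0.033902
Put price V = K·e^{−rT}·N(−d₂) − S·N(−d₁) = 6.026051 − 5.720285 = 0.305766
φ(d₁) = (1/√(2π))·e^{−d₁²/2} = 0.058292
ν = S·φ(d₁)·√T = 14.927184

price = 0.305766
ν = 14.927184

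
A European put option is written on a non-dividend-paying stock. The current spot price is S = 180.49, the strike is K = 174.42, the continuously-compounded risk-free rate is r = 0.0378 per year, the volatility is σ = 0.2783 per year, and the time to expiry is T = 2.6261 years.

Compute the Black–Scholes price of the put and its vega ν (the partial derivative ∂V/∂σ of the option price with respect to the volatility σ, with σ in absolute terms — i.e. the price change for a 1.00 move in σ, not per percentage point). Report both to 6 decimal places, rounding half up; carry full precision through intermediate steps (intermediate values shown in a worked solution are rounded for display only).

price = 20.200720
ν = 101.852774

σ√T = 0.2783·√2.6261 = 0.450992
d₁ = (ln(S/K) + (r+σ²/2)T) / (σ√T) = (ln(180.49/174.42) + (0.0378+0.2783²/2)·2.6261) / 0.450992 = (0.034209 + 0.200963) / 0.450992 = 0.521456
d₂ = d₁ − σ√T = 0.521456 − 0.450992 = 0.070464
e^{−rT} = e^{−0.0378·2.6261} = 0.905501
N(−d₁) = 0.301024,  N(−d₂) = 0.471912
Put price V = K·e^{−rT}·N(−d₂) − S·N(−d₁) = 74.532621 − 54.331901 = 20.200720
φ(d₁) = (1/√(2π))·e^{−d₁²/2} = 0.348228
ν = S·φ(d₁)·√T = 101.852774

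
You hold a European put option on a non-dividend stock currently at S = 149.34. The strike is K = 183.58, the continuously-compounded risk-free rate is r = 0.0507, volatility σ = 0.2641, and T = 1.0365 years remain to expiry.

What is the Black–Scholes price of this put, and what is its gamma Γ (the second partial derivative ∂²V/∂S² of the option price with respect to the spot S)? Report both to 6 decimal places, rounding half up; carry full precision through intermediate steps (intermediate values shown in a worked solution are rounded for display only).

σ√T = 0.2641·√1.0365 = 0.268877
d₁ = (ln(S/K) + (r+σ²/2)T) / (σ√T) = (ln(149.34/183.58) + (0.0507+0.2641²/2)·1.0365) / 0.268877 = (-0.206425 + 0.088698) / 0.268877 = -0.437848
d₂ = d₁ − σ√T = -0.437848 − 0.268877 = -0.706725
e^{−rT} = e^{−0.0507·1.0365} = 0.948806
N(−d₁) = 0.669252,  N(−d₂) = 0.760131
Put price V = K·e^{−rT}·N(−d₂) − S·N(−d₁) = 132.401071 − 99.946056 = 32.455015
φ(d₁) = (1/√(2π))·e^{−d₁²/2} = 0.362477
Γ = φ(d₁) / (S·σ·√T) = 0.009027

price = 32.455015
Γ = 0.009027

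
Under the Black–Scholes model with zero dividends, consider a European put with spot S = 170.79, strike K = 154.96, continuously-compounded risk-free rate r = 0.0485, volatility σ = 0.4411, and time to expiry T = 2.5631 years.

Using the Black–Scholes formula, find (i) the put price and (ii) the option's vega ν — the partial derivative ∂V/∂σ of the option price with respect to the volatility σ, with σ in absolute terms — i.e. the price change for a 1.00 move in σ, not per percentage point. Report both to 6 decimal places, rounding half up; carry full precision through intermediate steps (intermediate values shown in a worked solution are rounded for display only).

price = 27.456841
ν = 87.335198

σ√T = 0.4411·√2.5631 = 0.706187
d₁ = (ln(S/K) + (r+σ²/2)T) / (σ√T) = (ln(170.79/154.96) + (0.0485+0.4411²/2)·2.5631) / 0.706187 = (0.097268 + 0.373661) / 0.706187 = 0.666860
d₂ = d₁ − σ√T = 0.666860 − 0.706187 = -0.039327
e^{−rT} = e^{−0.0485·2.5631} = 0.883106
N(−d₁) = 0.252431,  N(−d₂) = 0.515685
Put price V = K·e^{−rT}·N(−d₂) − S·N(−d₁) = 70.569475 − 43.112634 = 27.456841
φ(d₁) = (1/√(2π))·e^{−d₁²/2} = 0.319407
ν = S·φ(d₁)·√T = 87.335198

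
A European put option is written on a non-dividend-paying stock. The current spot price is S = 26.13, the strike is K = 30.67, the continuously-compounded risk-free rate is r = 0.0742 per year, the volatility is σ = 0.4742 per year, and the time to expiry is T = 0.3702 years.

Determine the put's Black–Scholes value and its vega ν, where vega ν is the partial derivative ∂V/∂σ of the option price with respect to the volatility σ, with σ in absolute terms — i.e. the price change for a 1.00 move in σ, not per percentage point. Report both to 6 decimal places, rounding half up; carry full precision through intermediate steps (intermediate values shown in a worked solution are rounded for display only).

σ√T = 0.4742·√0.3702 = 0.288523
d₁ = (ln(S/K) + (r+σ²/2)T) / (σ√T) = (ln(26.13/30.67) + (0.0742+0.4742²/2)·0.3702) / 0.288523 = (-0.160201 + 0.069091) / 0.288523 = -0.315779
d₂ = d₁ − σ√T = -0.315779 − 0.288523 = -0.604302
e^{−rT} = e^{−0.0742·0.3702} = 0.972905
N(−d₁) = 0.623915,  N(−d₂) = 0.727178
Put price V = K·e^{−rT}·N(−d₂) − S·N(−d₁) = 21.698276 − 16.302898 = 5.395378
φ(d₁) = (1/√(2π))·e^{−d₁²/2} = 0.379539
ν = S·φ(d₁)·√T = 6.034128

price = 5.395378
ν = 6.034128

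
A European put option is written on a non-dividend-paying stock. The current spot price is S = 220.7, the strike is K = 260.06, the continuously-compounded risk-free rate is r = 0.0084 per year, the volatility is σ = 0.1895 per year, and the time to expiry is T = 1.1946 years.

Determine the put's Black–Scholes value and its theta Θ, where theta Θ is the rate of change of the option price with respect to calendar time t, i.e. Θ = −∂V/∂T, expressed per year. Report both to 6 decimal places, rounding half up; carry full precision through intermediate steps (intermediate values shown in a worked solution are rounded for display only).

σ√T = 0.1895·√1.1946 = 0.207119
d₁ = (ln(S/K) + (r+σ²/2)T) / (σ√T) = (ln(220.7/260.06) + (0.0084+0.1895²/2)·1.1946) / 0.207119 = (-0.164108 + 0.031484) / 0.207119 = -0.640328
d₂ = d₁ − σ√T = -0.640328 − 0.207119 = -0.847447
e^{−rT} = e^{−0.0084·1.1946} = 0.990016
N(−d₁) = 0.739020,  N(−d₂) = 0.801627
Put price V = K·e^{−rT}·N(−d₂) − S·N(−d₁) = 206.389652 − 163.101772 = 43.287880
φ(d₁) = (1/√(2π))·e^{−d₁²/2} = 0.324994
Θ = −S·φ(d₁)·σ/(2√T) + r·K·e^{−rT}·N(−d₂) = −6.217928 + 1.733673 = -4.484255

price = 43.287880
Θ = -4.484255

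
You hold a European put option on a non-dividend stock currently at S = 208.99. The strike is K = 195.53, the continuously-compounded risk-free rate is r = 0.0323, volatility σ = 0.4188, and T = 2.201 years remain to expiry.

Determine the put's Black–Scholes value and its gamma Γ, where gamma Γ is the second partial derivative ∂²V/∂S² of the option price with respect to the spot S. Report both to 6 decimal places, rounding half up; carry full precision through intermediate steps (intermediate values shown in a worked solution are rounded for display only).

price = 35.390888
Γ = 0.002667

σ√T = 0.4188·√2.201 = 0.621322
d₁ = (ln(S/K) + (r+σ²/2)T) / (σ√T) = (ln(208.99/195.53) + (0.0323+0.4188²/2)·2.201) / 0.621322 = (0.066573 + 0.264113) / 0.621322 = 0.532229
d₂ = d₁ − σ√T = 0.532229 − 0.621322 = -0.089093
e^{−rT} = e^{−0.0323·2.201} = 0.931376
N(−d₁) = 0.297284,  N(−d₂) = 0.535496
Put price V = K·e^{−rT}·N(−d₂) − S·N(−d₁) = 97.520231 − 62.129343 = 35.390888
φ(d₁) = (1/√(2π))·e^{−d₁²/2} = 0.346258
Γ = φ(d₁) / (S·σ·√T) = 0.002667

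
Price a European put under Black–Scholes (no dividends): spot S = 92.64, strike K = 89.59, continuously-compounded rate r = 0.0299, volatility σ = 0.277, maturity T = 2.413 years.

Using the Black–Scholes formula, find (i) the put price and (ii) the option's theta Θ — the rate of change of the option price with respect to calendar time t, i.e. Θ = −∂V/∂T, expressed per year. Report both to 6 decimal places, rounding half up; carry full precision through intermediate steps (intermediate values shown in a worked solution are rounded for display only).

σ√T = 0.277·√2.413 = 0.430287
d₁ = (ln(S/K) + (r+σ²/2)T) / (σ√T) = (ln(92.64/89.59) + (0.0299+0.277²/2)·2.413) / 0.430287 = (0.033477 + 0.164722) / 0.430287 = 0.460622
d₂ = d₁ − σ√T = 0.460622 − 0.430287 = 0.030334
e^{−rT} = e^{−0.0299·2.413} = 0.930393
N(−d₁) = 0.322535,  N(−d₂) = 0.487900
Put price V = K·e^{−rT}·N(−d₂) − S·N(−d₁) = 40.668370 − 29.879650 = 10.788719
φ(d₁) = (1/√(2π))·e^{−d₁²/2} = 0.358788
Θ = −S·φ(d₁)·σ/(2√T) + r·K·e^{−rT}·N(−d₂) = −2.963515 + 1.215984 = -1.747531

price = 10.788719
Θ = -1.747531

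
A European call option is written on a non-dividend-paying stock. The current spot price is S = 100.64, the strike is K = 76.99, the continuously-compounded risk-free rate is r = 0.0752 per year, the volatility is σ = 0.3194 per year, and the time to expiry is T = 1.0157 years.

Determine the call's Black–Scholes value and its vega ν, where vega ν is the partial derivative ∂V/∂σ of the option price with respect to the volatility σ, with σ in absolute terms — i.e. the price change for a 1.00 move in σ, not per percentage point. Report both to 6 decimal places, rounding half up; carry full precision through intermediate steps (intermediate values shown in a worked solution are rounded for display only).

price = 31.282237
ν = 18.981288

σ√T = 0.3194·√1.0157 = 0.321898
d₁ = (ln(S/K) + (r+σ²/2)T) / (σ√T) = (ln(100.64/76.99) + (0.0752+0.3194²/2)·1.0157) / 0.321898 = (0.267874 + 0.128190) / 0.321898 = 1.230404
d₂ = d₁ − σ√T = 1.230404 − 0.321898 = 0.908506
e^{−rT} = e^{−0.0752·1.0157} = 0.926463
N(d₁) = 0.890727,  N(d₂) = 0.818195
Call price V = S·N(d₁) − K·e^{−rT}·N(d₂) = 89.642766 − 58.360529 = 31.282237
φ(d₁) = (1/√(2π))·e^{−d₁²/2} = 0.187142
ν = S·φ(d₁)·√T = 18.981288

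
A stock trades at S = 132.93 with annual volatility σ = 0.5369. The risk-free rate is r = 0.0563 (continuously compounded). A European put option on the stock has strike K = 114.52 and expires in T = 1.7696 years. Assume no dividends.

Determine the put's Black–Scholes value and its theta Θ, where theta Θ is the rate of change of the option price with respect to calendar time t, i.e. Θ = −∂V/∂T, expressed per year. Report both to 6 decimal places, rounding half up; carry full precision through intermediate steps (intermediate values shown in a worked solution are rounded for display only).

price = 20.254404
Θ = -5.406359

σ√T = 0.5369·√1.7696 = 0.714218
d₁ = (ln(S/K) + (r+σ²/2)T) / (σ√T) = (ln(132.93/114.52) + (0.0563+0.5369²/2)·1.7696) / 0.714218 = (0.149073 + 0.354682) / 0.714218 = 0.705324
d₂ = d₁ − σ√T = 0.705324 − 0.714218 = -0.008894
e^{−rT} = e^{−0.0563·1.7696} = 0.905174
N(−d₁) = 0.240304,  N(−d₂) = 0.503548
Put price V = K·e^{−rT}·N(−d₂) − S·N(−d₁) = 52.198042 − 31.943638 = 20.254404
φ(d₁) = (1/√(2π))·e^{−d₁²/2} = 0.311088
Θ = −S·φ(d₁)·σ/(2√T) + r·K·e^{−rT}·N(−d₂) = −8.345108 + 2.938750 = -5.406359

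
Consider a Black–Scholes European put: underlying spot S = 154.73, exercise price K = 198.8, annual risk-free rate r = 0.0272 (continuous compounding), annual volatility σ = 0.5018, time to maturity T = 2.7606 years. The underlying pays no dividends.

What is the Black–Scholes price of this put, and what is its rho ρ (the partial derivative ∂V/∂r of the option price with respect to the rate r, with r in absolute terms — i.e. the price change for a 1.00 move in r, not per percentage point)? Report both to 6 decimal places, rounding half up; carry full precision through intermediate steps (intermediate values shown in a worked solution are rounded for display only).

price = 70.793859
ρ = -374.093419

σ√T = 0.5018·√2.7606 = 0.833743
d₁ = (ln(S/K) + (r+σ²/2)T) / (σ√T) = (ln(154.73/198.8) + (0.0272+0.5018²/2)·2.7606) / 0.833743 = (-0.250618 + 0.422652) / 0.833743 = 0.206340
d₂ = d₁ − σ√T = 0.206340 − 0.833743 = -0.627403
e^{−rT} = e^{−0.0272·2.7606} = 0.927662
N(−d₁) = 0.418263,  N(−d₂) = 0.734803
Put price V = K·e^{−rT}·N(−d₂) − S·N(−d₁) = 135.511635 − 64.717776 = 70.793859
ρ = −K·T·e^{−rT}·N(−d₂) = -374.093419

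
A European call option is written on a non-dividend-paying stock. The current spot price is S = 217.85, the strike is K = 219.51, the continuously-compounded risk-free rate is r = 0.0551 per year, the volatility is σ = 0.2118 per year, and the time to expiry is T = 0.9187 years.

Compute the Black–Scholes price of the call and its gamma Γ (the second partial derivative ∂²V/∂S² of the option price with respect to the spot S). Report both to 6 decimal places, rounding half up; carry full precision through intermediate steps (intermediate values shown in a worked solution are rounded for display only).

price = 22.214211
Γ = 0.008588

σ√T = 0.2118·√0.9187 = 0.203008
d₁ = (ln(S/K) + (r+σ²/2)T) / (σ√T) = (ln(217.85/219.51) + (0.0551+0.2118²/2)·0.9187) / 0.203008 = (-0.007591 + 0.071226) / 0.203008 = 0.313463
d₂ = d₁ − σ√T = 0.313463 − 0.203008 = 0.110455
e^{−rT} = e^{−0.0551·0.9187} = 0.950639
N(d₁) = 0.623035,  N(d₂) = 0.543976
Call price V = S·N(d₁) − K·e^{−rT}·N(d₂) = 135.728283 − 113.514072 = 22.214211
φ(d₁) = (1/√(2π))·e^{−d₁²/2} = 0.379816
Γ = φ(d₁) / (S·σ·√T) = 0.008588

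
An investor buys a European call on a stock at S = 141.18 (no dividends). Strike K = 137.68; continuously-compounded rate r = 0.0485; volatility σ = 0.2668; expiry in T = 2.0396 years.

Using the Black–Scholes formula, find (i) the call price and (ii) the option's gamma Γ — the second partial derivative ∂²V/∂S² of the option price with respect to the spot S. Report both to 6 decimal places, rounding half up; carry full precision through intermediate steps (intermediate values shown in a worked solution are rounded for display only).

price = 29.361577
Γ = 0.006492

σ√T = 0.2668·√2.0396 = 0.381029
d₁ = (ln(S/K) + (r+σ²/2)T) / (σ√T) = (ln(141.18/137.68) + (0.0485+0.2668²/2)·2.0396) / 0.381029 = (0.025104 + 0.171512) / 0.381029 = 0.516012
d₂ = d₁ − σ√T = 0.516012 − 0.381029 = 0.134983
e^{−rT} = e^{−0.0485·2.0396} = 0.905815
N(d₁) = 0.697077,  N(d₂) = 0.553687
Call price V = S·N(d₁) − K·e^{−rT}·N(d₂) = 98.413342 − 69.051765 = 29.361577
φ(d₁) = (1/√(2π))·e^{−d₁²/2} = 0.349213
Γ = φ(d₁) / (S·σ·√T) = 0.006492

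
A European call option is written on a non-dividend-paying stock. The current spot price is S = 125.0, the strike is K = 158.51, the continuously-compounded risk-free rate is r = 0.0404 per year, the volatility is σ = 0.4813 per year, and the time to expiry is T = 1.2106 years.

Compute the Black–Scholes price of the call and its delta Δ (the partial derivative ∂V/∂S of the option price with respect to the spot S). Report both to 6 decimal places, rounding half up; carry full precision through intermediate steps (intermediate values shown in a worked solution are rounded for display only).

price = 17.599174
Δ = 0.463605

σ√T = 0.4813·√1.2106 = 0.529561
d₁ = (ln(S/K) + (r+σ²/2)T) / (σ√T) = (ln(125.0/158.51) + (0.0404+0.4813²/2)·1.2106) / 0.529561 = (-0.237504 + 0.189126) / 0.529561 = -0.091355
d₂ = d₁ − σ√T = -0.091355 − 0.529561 = -0.620916
e^{−rT} = e^{−0.0404·1.2106} = 0.952269
N(d₁) = 0.463605,  N(d₂) = 0.267327
Call price V = S·N(d₁) − K·e^{−rT}·N(d₂) = 57.950650 − 40.351476 = 17.599174
Δ = N(d₁) = 0.463605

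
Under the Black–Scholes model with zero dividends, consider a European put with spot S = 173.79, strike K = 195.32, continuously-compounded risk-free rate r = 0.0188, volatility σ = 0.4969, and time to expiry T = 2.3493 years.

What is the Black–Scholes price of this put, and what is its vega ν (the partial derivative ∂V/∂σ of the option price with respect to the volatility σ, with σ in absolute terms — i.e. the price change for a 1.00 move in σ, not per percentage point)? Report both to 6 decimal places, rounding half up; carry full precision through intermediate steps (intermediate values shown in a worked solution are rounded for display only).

σ√T = 0.4969·√2.3493 = 0.761620
d₁ = (ln(S/K) + (r+σ²/2)T) / (σ√T) = (ln(173.79/195.32) + (0.0188+0.4969²/2)·2.3493) / 0.761620 = (-0.116792 + 0.334199) / 0.761620 = 0.285454
d₂ = d₁ − σ√T = 0.285454 − 0.761620 = -0.476166
e^{−rT} = e^{−0.0188·2.3493} = 0.956794
N(−d₁) = 0.387648,  N(−d₂) = 0.683022
Put price V = K·e^{−rT}·N(−d₂) − S·N(−d₁) = 127.643836 − 67.369356 = 60.274480
φ(d₁) = (1/√(2π))·e^{−d₁²/2} = 0.383015
ν = S·φ(d₁)·√T = 102.025805

price = 60.274480
ν = 102.025805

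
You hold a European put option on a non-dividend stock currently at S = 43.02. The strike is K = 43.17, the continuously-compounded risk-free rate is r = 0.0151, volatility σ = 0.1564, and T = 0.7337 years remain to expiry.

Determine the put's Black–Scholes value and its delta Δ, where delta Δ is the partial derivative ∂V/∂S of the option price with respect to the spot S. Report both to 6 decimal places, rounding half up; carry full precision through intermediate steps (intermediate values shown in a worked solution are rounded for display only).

price = 2.129642
Δ = -0.450776

σ√T = 0.1564·√0.7337 = 0.133966
d₁ = (ln(S/K) + (r+σ²/2)T) / (σ√T) = (ln(43.02/43.17) + (0.0151+0.1564²/2)·0.7337) / 0.133966 = (-0.003481 + 0.020052) / 0.133966 = 0.123700
d₂ = d₁ − σ√T = 0.123700 − 0.133966 = -0.010266
e^{−rT} = e^{−0.0151·0.7337} = 0.988982
N(−d₁) = 0.450776,  N(−d₂) = 0.504096
Put price V = K·e^{−rT}·N(−d₂) − S·N(−d₁) = 21.522038 − 19.392396 = 2.129642
Δ = −N(−d₁) = -0.450776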